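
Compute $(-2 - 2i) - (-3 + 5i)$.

(-2 - (-3)) + (-2 - 5)i = 1 - 7i


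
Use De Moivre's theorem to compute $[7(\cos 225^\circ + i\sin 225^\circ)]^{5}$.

By De Moivre: z^n = r^n(cos(nθ) + i sin(nθ))
= 7^5(cos(5*225°) + i sin(5*225°))
= 16807(cos 45° + i sin 45°)
= 16807*sqrt(2)/2 + (16807*sqrt(2)/2)i


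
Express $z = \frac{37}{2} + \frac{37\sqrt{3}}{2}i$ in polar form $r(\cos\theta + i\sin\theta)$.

r = |z| = sqrt(a^2 + b^2) = sqrt((37/2)^2 + (37*sqrt(3)/2)^2) = sqrt(1369/4 + 4107/4) = sqrt(1369) = 37
θ = arctan(b/a) = arctan(32.0429/18.5) (quadrant-adjusted) = 60°
z = 37(cos 60° + i sin 60°)


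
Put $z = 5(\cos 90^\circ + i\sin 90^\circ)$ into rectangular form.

a = r cos θ = 5 * 0 = 0
b = r sin θ = 5 * 1 = 5
z = 5i


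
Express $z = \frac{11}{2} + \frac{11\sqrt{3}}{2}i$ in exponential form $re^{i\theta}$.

r = |z| = sqrt((11/2)^2 + (11*sqrt(3)/2)^2) = sqrt(121/4 + 363/4) = sqrt(121) = 11
θ = arctan(b/a) = arctan(9.5263/5.5) (quadrant-adjusted) = 60° = π/3
z = 11e^(i*π/3)


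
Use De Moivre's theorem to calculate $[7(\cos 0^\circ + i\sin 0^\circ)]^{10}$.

By De Moivre: z^n = r^n(cos(nθ) + i sin(nθ))
= 7^10(cos(10*0°) + i sin(10*0°))
= 282475249(cos 0° + i sin 0°)
= 282475249


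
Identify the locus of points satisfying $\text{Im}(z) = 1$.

Im(z) = y where z = x + yi; the equation y = 1 is satisfied by all points with that y-coordinate
Locus: Horizontal line y = 1


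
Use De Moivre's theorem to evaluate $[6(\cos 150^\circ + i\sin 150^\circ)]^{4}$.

By De Moivre: z^n = r^n(cos(nθ) + i sin(nθ))
= 6^4(cos(4*150°) + i sin(4*150°))
= 1296(cos 240° + i sin 240°)
= -648 - 648*sqrt(3)i


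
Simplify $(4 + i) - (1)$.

(4 - 1) + (1 - 0)i = 3 + i


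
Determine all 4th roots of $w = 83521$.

|w| = 83521, arg(w) = 0°
Root modulus = 83521^(1/4) = 17
Root arguments: θ_k = (0° + 360°k)/4 for k = 0, 1, ..., 3
Roots: 17, 17i, -17, -17i


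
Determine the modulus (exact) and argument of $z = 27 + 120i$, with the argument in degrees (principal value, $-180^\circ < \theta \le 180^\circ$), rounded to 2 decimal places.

|z| = sqrt(27^2 + 120^2) = 123
arg(z) = arctan(b/a) = arctan(120/27) (quadrant-adjusted) = 77.32°


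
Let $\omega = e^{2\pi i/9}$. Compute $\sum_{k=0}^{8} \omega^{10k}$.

Let ζ = ω^10 = e^(2πi·10/9). Since 9 ∤ 10, ζ ≠ 1.
Sum = Σ_{k=0}^{8} ζ^k = (ζ^9 - 1)/(ζ - 1) = (ω^{10·9} - 1)/(ζ - 1) = (1 - 1)/(ζ - 1) = 0


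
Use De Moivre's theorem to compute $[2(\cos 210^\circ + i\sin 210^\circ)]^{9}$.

By De Moivre: z^n = r^n(cos(nθ) + i sin(nθ))
= 2^9(cos(9*210°) + i sin(9*210°))
= 512(cos 90° + i sin 90°)
= 512i


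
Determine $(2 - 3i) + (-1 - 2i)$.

(2 + (-1)) + (-3 + (-2))i = 1 - 5i


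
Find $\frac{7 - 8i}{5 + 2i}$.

Multiply numerator and denominator by conjugate (5 - 2i):
= (7 - 8i)(5 - 2i) / (5^2 + 2^2)
= (19 - 54i) / 29
= 19/29 - (54/29)i


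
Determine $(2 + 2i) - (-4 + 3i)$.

(2 - (-4)) + (2 - 3)i = 6 - i


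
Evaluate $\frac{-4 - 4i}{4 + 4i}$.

Multiply numerator and denominator by conjugate (4 - 4i):
= (-4 - 4i)(4 - 4i) / (4^2 + 4^2)
= (-32) / 32
= -1


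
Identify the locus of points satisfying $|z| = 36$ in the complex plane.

|z| = 36 means sqrt(x^2 + y^2) = 36
This is a circle of radius 36 centered at the origin


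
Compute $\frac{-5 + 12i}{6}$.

Divisor is real, so divide each part by 6:
= -5/6 + 2i


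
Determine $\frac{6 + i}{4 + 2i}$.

Multiply numerator and denominator by conjugate (4 - 2i):
= (6 + i)(4 - 2i) / (4^2 + 2^2)
= (26 - 8i) / 20
Divide through by 2: (13 - 4i) / 10
= 13/10 - (2/5)i


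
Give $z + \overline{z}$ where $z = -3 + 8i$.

z + conjugate(z) = (a + bi) + (a - bi) = 2a
= 2 * (-3) = -6


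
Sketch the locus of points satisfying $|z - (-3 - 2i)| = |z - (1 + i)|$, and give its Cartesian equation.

|z - z1| = |z - z2| means z is equidistant from z1 and z2,
i.e. the perpendicular bisector of the segment from (-3, -2) to (1, 1) (midpoint (-1, -1/2)).
With z = x + yi, square both sides:
(x - (-3))^2 + (y - (-2))^2 = (x - 1)^2 + (y - 1)^2
The x^2 and y^2 terms cancel: 8x + 6y = 2 - 13 = -11
Simplify: 8x + 6y = -11
Locus: Perpendicular bisector of the segment from (-3, -2) to (1, 1): the line 8x + 6y = -11


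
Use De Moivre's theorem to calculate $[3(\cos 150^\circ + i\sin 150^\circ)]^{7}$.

By De Moivre: z^n = r^n(cos(nθ) + i sin(nθ))
= 3^7(cos(7*150°) + i sin(7*150°))
= 2187(cos 330° + i sin 330°)
= 2187*sqrt(3)/2 - (2187/2)i


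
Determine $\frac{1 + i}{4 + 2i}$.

Multiply numerator and denominator by conjugate (4 - 2i):
= (1 + i)(4 - 2i) / (4^2 + 2^2)
= (6 + 2i) / 20
Divide through by 2: (3 + i) / 10
= 3/10 + (1/10)i


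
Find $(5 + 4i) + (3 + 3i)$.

(5 + 3) + (4 + 3)i = 8 + 7i


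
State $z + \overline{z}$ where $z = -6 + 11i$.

z + conjugate(z) = (a + bi) + (a - bi) = 2a
= 2 * (-6) = -12


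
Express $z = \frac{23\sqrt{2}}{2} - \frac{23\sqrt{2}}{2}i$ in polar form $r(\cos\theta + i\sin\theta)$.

r = |z| = sqrt(a^2 + b^2) = sqrt((23*sqrt(2)/2)^2 + (-23*sqrt(2)/2)^2) = sqrt(529/2 + 529/2) = sqrt(529) = 23
θ = arctan(b/a) = arctan(-16.2635/16.2635) (quadrant-adjusted) = 315°
z = 23(cos 315° + i sin 315°)


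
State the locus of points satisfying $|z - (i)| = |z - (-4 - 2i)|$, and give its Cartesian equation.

|z - z1| = |z - z2| means z is equidistant from z1 and z2,
i.e. the perpendicular bisector of the segment from (0, 1) to (-4, -2) (midpoint (-2, -1/2)).
With z = x + yi, square both sides:
(x - 0)^2 + (y - 1)^2 = (x - (-4))^2 + (y - (-2))^2
The x^2 and y^2 terms cancel: -8x + (-6)y = 20 - 1 = 19
Simplify: 8x + 6y = -19
Locus: Perpendicular bisector of the segment from (0, 1) to (-4, -2): the line 8x + 6y = -19


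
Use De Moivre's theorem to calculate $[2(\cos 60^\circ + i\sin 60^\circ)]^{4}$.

By De Moivre: z^n = r^n(cos(nθ) + i sin(nθ))
= 2^4(cos(4*60°) + i sin(4*60°))
= 16(cos 240° + i sin 240°)
= -8 - 8*sqrt(3)i


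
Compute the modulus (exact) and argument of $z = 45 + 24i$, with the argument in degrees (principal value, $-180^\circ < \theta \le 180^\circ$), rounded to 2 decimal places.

|z| = sqrt(45^2 + 24^2) = 51
arg(z) = arctan(b/a) = arctan(24/45) (quadrant-adjusted) = 28.07°


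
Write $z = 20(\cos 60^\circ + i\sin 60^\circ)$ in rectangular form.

a = r cos θ = 20 * 1/2 = 10
b = r sin θ = 20 * sqrt(3)/2 = 10*sqrt(3)
z = 10 + 10*sqrt(3)i


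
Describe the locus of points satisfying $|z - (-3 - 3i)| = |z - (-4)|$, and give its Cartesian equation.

|z - z1| = |z - z2| means z is equidistant from z1 and z2,
i.e. the perpendicular bisector of the segment from (-3, -3) to (-4, 0) (midpoint (-7/2, -3/2)).
With z = x + yi, square both sides:
(x - (-3))^2 + (y - (-3))^2 = (x - (-4))^2 + (y - 0)^2
The x^2 and y^2 terms cancel: -2x + 6y = 16 - 18 = -2
Simplify: x - 3y = 1
Locus: Perpendicular bisector of the segment from (-3, -3) to (-4, 0): the line x - 3y = 1


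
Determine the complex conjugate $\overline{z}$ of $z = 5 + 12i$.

If z = a + bi, then conjugate(z) = a - bi
conjugate(5 + 12i) = 5 - 12i


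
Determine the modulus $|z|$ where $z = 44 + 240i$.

|z| = sqrt(a^2 + b^2) = sqrt(44^2 + 240^2) = sqrt(59536) = 244


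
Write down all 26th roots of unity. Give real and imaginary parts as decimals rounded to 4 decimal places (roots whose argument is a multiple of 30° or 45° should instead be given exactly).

ω_k = e^(2πik/26) = cos(2πk/26) + i sin(2πk/26) for k = 0, 1, ..., 25
Roots: 1, 0.9709 + 0.2393i, 0.8855 + 0.4647i, 0.7485 + 0.6631i, 0.5681 + 0.8230i, 0.3546 + 0.9350i, 0.1205 + 0.9927i, -0.1205 + 0.9927i, -0.3546 + 0.9350i, -0.5681 + 0.8230i, -0.7485 + 0.6631i, -0.8855 + 0.4647i, -0.9709 + 0.2393i, -1, -0.9709 - 0.2393i, -0.8855 - 0.4647i, -0.7485 - 0.6631i, -0.5681 - 0.8230i, -0.3546 - 0.9350i, -0.1205 - 0.9927i, 0.1205 - 0.9927i, 0.3546 - 0.9350i, 0.5681 - 0.8230i, 0.7485 - 0.6631i, 0.8855 - 0.4647i, 0.9709 - 0.2393i


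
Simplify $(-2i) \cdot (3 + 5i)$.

(a1*a2 - b1*b2) + (a1*b2 + b1*a2)i
= (0 - (-10)) + (0 + (-6))i
= 10 - 6i


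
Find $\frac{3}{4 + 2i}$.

Multiply numerator and denominator by conjugate (4 - 2i):
= (3)(4 - 2i) / (4^2 + 2^2)
= (12 - 6i) / 20
Divide through by 2: (6 - 3i) / 10
= 3/5 - (3/10)i


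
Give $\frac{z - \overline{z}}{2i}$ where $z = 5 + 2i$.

z - conjugate(z) = 2bi
(z - conjugate(z))/(2i) = 2bi/(2i) = b = 2


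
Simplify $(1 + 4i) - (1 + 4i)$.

(1 - 1) + (4 - 4)i = 0


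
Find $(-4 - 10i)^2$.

(a + bi)^2 = a^2 - b^2 + 2abi
= (-4)^2 - (-10)^2 + 2*(-4)*(-10)i
= -84 + 80i


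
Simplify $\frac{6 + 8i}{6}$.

Divisor is real, so divide each part by 6:
= 1 + (4/3)i


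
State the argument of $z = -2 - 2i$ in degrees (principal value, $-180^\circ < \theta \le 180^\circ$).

θ = arctan(b/a) = arctan(-2/-2) (quadrant-adjusted) = -135°


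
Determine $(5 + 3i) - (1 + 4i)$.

(5 - 1) + (3 - 4)i = 4 - i


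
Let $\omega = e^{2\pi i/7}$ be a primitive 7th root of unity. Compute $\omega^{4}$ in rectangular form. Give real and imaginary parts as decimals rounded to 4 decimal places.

ω^4 = e^(2πi·4/7) = e^(i·8π/7)
= cos(8π/7) + i sin(8π/7)
= -0.9010 - 0.4339i


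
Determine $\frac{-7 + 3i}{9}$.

Divisor is real, so divide each part by 9:
= -7/9 + (1/3)i


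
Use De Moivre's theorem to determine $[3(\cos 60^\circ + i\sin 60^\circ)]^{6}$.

By De Moivre: z^n = r^n(cos(nθ) + i sin(nθ))
= 3^6(cos(6*60°) + i sin(6*60°))
= 729(cos 0° + i sin 0°)
= 729


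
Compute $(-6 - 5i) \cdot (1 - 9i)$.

(a1*a2 - b1*b2) + (a1*b2 + b1*a2)i
= (-6 - 45) + (54 + (-5))i
= -51 + 49i


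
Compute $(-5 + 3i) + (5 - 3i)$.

(-5 + 5) + (3 + (-3))i = 0


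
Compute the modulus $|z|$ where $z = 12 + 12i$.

|z| = sqrt(a^2 + b^2) = sqrt(12^2 + 12^2) = sqrt(288) = sqrt(288)


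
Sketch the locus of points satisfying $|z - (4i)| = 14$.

|z - z0| = r describes a circle centered at z0 with radius r
Here z0 = 4i and r = 14
Locus: Circle centered at (0, 4) with radius 14


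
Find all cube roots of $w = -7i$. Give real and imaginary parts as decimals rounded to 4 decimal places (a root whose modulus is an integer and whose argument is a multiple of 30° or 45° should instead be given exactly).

|w| = 7, arg(w) = 270°
Root modulus = 7^(1/3) ≈ 1.912931
Root arguments: θ_k = (270° + 360°k)/3 for k = 0, 1, ..., 2
Compute each root as (root modulus)(cos θ_k + i sin θ_k) using full-precision intermediates, then round to 4 decimal places.
Roots: 1.9129i, -1.6566 - 0.9565i, 1.6566 - 0.9565i


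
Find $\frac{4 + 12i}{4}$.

Divisor is real, so divide each part by 4:
= 1 + 3i


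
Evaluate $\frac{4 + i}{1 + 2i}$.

Multiply numerator and denominator by conjugate (1 - 2i):
= (4 + i)(1 - 2i) / (1^2 + 2^2)
= (6 - 7i) / 5
= 6/5 - (7/5)i


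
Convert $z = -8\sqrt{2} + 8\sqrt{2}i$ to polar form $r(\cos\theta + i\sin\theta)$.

r = |z| = sqrt(a^2 + b^2) = sqrt((-8*sqrt(2))^2 + (8*sqrt(2))^2) = sqrt(128 + 128) = sqrt(256) = 16
θ = arctan(b/a) = arctan(11.3137/-11.3137) (quadrant-adjusted) = 135°
z = 16(cos 135° + i sin 135°)


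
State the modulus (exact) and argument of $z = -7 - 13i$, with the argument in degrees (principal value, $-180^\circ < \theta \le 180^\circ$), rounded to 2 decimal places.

|z| = sqrt((-7)^2 + (-13)^2) = sqrt(218)
arg(z) = arctan(b/a) = arctan(-13/-7) (quadrant-adjusted) = -118.30°


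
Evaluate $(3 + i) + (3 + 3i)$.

(3 + 3) + (1 + 3)i = 6 + 4i


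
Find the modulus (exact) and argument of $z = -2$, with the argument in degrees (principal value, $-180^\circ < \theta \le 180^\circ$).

|z| = sqrt((-2)^2 + 0^2) = 2
b = 0 and a < 0, so z lies on the negative real axis: arg(z) = 180°


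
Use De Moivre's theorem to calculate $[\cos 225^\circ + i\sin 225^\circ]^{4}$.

By De Moivre: z^n = r^n(cos(nθ) + i sin(nθ))
= 1^4(cos(4*225°) + i sin(4*225°))
= 1(cos 180° + i sin 180°)
= -1


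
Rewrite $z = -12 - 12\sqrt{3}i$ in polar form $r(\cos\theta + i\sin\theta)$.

r = |z| = sqrt(a^2 + b^2) = sqrt((-12)^2 + (-12*sqrt(3))^2) = sqrt(144 + 432) = sqrt(576) = 24
θ = arctan(b/a) = arctan(-20.7846/-12) (quadrant-adjusted) = 240°
z = 24(cos 240° + i sin 240°)


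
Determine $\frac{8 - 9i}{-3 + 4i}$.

Multiply numerator and denominator by conjugate (-3 - 4i):
= (8 - 9i)(-3 - 4i) / ((-3)^2 + 4^2)
= (-60 - 5i) / 25
Divide through by 5: (-12 - i) / 5
= -12/5 - (1/5)i


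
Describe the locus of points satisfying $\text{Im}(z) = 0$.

Im(z) = y where z = x + yi; the equation y = 0 is satisfied by all points with that y-coordinate
Locus: Horizontal line y = 0


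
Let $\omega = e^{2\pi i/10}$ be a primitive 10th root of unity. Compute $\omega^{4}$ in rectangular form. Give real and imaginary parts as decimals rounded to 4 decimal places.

ω^4 = e^(2πi·4/10) = e^(i·4π/5)
= cos(4π/5) + i sin(4π/5)
= -0.8090 + 0.5878i


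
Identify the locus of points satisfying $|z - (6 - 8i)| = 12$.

|z - z0| = r describes a circle centered at z0 with radius r
Here z0 = 6 - 8i and r = 12
Locus: Circle centered at (6, -8) with radius 12


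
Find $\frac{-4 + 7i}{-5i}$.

Multiply numerator and denominator by conjugate (5i):
= (-4 + 7i)(5i) / (0^2 + (-5)^2)
= (-35 - 20i) / 25
Divide through by 5: (-7 - 4i) / 5
= -7/5 - (4/5)i


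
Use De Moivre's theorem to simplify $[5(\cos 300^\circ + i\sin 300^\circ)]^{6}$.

By De Moivre: z^n = r^n(cos(nθ) + i sin(nθ))
= 5^6(cos(6*300°) + i sin(6*300°))
= 15625(cos 0° + i sin 0°)
= 15625


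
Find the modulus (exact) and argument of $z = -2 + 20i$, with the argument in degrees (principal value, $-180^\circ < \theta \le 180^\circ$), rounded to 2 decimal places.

|z| = sqrt((-2)^2 + 20^2) = sqrt(404)
arg(z) = arctan(b/a) = arctan(20/-2) (quadrant-adjusted) = 95.71°


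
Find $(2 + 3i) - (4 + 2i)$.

(2 - 4) + (3 - 2)i = -2 + i


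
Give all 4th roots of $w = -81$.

|w| = 81, arg(w) = 180°
Root modulus = 81^(1/4) = 3
Root arguments: θ_k = (180° + 360°k)/4 for k = 0, 1, ..., 3
Roots: 3*sqrt(2)/2 + (3*sqrt(2)/2)i, -3*sqrt(2)/2 + (3*sqrt(2)/2)i, -3*sqrt(2)/2 - (3*sqrt(2)/2)i, 3*sqrt(2)/2 - (3*sqrt(2)/2)i


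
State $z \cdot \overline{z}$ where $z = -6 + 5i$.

z * conjugate(z) = |z|^2 = a^2 + b^2
= (-6)^2 + 5^2 = 61


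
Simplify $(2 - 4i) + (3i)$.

(2 + 0) + (-4 + 3)i = 2 - i


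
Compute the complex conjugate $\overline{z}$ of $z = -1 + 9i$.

If z = a + bi, then conjugate(z) = a - bi
conjugate(-1 + 9i) = -1 - 9i


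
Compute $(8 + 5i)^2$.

(a + bi)^2 = a^2 - b^2 + 2abi
= 8^2 - 5^2 + 2*8*5i
= 39 + 80i


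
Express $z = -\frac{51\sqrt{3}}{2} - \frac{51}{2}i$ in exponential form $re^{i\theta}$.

r = |z| = sqrt((-51*sqrt(3)/2)^2 + (-51/2)^2) = sqrt(7803/4 + 2601/4) = sqrt(2601) = 51
θ = arctan(b/a) = arctan(-25.5/-44.1673) (quadrant-adjusted) = -150° = -5π/6
z = 51e^(-i*5π/6)


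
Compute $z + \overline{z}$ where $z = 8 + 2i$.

z + conjugate(z) = (a + bi) + (a - bi) = 2a
= 2 * 8 = 16


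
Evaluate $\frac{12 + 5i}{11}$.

Divisor is real, so divide each part by 11:
= 12/11 + (5/11)i


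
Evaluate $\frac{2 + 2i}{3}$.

Divisor is real, so divide each part by 3:
= 2/3 + (2/3)i


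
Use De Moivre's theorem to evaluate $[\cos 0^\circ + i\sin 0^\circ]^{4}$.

By De Moivre: z^n = r^n(cos(nθ) + i sin(nθ))
= 1^4(cos(4*0°) + i sin(4*0°))
= 1(cos 0° + i sin 0°)
= 1


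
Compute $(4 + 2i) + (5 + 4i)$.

(4 + 5) + (2 + 4)i = 9 + 6i


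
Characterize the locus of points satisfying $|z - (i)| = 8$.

|z - z0| = r describes a circle centered at z0 with radius r
Here z0 = i and r = 8
Locus: Circle centered at (0, 1) with radius 8


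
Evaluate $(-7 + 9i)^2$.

(a + bi)^2 = a^2 - b^2 + 2abi
= (-7)^2 - 9^2 + 2*(-7)*9i
= -32 - 126i


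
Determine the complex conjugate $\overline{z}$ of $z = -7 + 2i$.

If z = a + bi, then conjugate(z) = a - bi
conjugate(-7 + 2i) = -7 - 2i


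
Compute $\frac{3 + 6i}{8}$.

Divisor is real, so divide each part by 8:
= 3/8 + (3/4)i


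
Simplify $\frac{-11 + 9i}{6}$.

Divisor is real, so divide each part by 6:
= -11/6 + (3/2)i


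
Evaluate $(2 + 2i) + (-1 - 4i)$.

(2 + (-1)) + (2 + (-4))i = 1 - 2i


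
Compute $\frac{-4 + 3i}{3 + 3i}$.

Multiply numerator and denominator by conjugate (3 - 3i):
= (-4 + 3i)(3 - 3i) / (3^2 + 3^2)
= (-3 + 21i) / 18
Divide through by 3: (-1 + 7i) / 6
= -1/6 + (7/6)i


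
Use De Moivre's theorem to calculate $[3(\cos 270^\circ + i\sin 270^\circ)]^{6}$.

By De Moivre: z^n = r^n(cos(nθ) + i sin(nθ))
= 3^6(cos(6*270°) + i sin(6*270°))
= 729(cos 180° + i sin 180°)
= -729


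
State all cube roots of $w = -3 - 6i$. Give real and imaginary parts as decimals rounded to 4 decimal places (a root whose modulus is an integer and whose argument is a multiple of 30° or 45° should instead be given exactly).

|w| = sqrt(45) ≈ 6.708204, arg(w) ≈ 243.434949°
Root modulus = sqrt(45)^(1/3) ≈ 1.885973
Root arguments: θ_k = (arg(w) + 360°k)/3 for k = 0, 1, ..., 2
Compute each root as (root modulus)(cos θ_k + i sin θ_k) using full-precision intermediates, then round to 4 decimal places.
Roots: 0.2903 + 1.8635i, -1.7590 - 0.6803i, 1.4687 - 1.1832i


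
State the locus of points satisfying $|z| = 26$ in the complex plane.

|z| = 26 means sqrt(x^2 + y^2) = 26
This is a circle of radius 26 centered at the origin


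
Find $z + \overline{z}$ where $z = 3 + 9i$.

z + conjugate(z) = (a + bi) + (a - bi) = 2a
= 2 * 3 = 6


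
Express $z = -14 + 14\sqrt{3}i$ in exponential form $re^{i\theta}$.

r = |z| = sqrt((-14)^2 + (14*sqrt(3))^2) = sqrt(196 + 588) = sqrt(784) = 28
θ = arctan(b/a) = arctan(24.2487/-14) (quadrant-adjusted) = 120° = 2π/3
z = 28e^(i*2π/3)


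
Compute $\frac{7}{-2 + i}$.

Multiply numerator and denominator by conjugate (-2 - i):
= (7)(-2 - i) / ((-2)^2 + 1^2)
= (-14 - 7i) / 5
= -14/5 - (7/5)i


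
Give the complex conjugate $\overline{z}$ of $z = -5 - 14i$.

If z = a + bi, then conjugate(z) = a - bi
conjugate(-5 - 14i) = -5 + 14i


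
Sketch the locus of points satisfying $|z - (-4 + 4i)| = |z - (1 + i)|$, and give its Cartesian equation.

|z - z1| = |z - z2| means z is equidistant from z1 and z2,
i.e. the perpendicular bisector of the segment from (-4, 4) to (1, 1) (midpoint (-3/2, 5/2)).
With z = x + yi, square both sides:
(x - (-4))^2 + (y - 4)^2 = (x - 1)^2 + (y - 1)^2
The x^2 and y^2 terms cancel: 10x + (-6)y = 2 - 32 = -30
Simplify: 5x - 3y = -15
Locus: Perpendicular bisector of the segment from (-4, 4) to (1, 1): the line 5x - 3y = -15


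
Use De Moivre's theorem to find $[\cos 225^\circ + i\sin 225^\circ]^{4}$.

By De Moivre: z^n = r^n(cos(nθ) + i sin(nθ))
= 1^4(cos(4*225°) + i sin(4*225°))
= 1(cos 180° + i sin 180°)
= -1


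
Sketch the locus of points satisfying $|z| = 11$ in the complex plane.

|z| = 11 means sqrt(x^2 + y^2) = 11
This is a circle of radius 11 centered at the origin


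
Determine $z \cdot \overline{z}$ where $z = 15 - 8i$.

z * conjugate(z) = |z|^2 = a^2 + b^2
= 15^2 + (-8)^2 = 289


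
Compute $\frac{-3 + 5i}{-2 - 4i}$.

Multiply numerator and denominator by conjugate (-2 + 4i):
= (-3 + 5i)(-2 + 4i) / ((-2)^2 + (-4)^2)
= (-14 - 22i) / 20
Divide through by 2: (-7 - 11i) / 10
= -7/10 - (11/10)i


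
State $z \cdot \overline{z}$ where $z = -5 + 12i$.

z * conjugate(z) = |z|^2 = a^2 + b^2
= (-5)^2 + 12^2 = 169


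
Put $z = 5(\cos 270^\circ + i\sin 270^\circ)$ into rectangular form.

a = r cos θ = 5 * 0 = 0
b = r sin θ = 5 * -1 = -5
z = -5i


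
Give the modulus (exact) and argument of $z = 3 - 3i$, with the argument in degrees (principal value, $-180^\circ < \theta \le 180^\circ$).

|z| = sqrt(3^2 + (-3)^2) = sqrt(18)
arg(z) = arctan(b/a) = arctan(-3/3) (quadrant-adjusted) = -45°


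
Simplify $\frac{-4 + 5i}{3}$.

Divisor is real, so divide each part by 3:
= -4/3 + (5/3)i


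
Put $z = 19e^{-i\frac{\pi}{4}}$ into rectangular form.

a = r cos θ = 19 * sqrt(2)/2 = 19*sqrt(2)/2
b = r sin θ = 19 * -sqrt(2)/2 = -19*sqrt(2)/2
z = 19*sqrt(2)/2 - (19*sqrt(2)/2)i


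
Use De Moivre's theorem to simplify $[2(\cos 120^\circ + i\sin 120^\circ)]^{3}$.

By De Moivre: z^n = r^n(cos(nθ) + i sin(nθ))
= 2^3(cos(3*120°) + i sin(3*120°))
= 8(cos 0° + i sin 0°)
= 8


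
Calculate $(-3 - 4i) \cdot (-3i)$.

(a1*a2 - b1*b2) + (a1*b2 + b1*a2)i
= (0 - 12) + (9 + 0)i
= -12 + 9i


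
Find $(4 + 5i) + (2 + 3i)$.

(4 + 2) + (5 + 3)i = 6 + 8i


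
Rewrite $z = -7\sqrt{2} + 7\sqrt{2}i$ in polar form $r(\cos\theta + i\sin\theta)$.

r = |z| = sqrt(a^2 + b^2) = sqrt((-7*sqrt(2))^2 + (7*sqrt(2))^2) = sqrt(98 + 98) = sqrt(196) = 14
θ = arctan(b/a) = arctan(9.8995/-9.8995) (quadrant-adjusted) = 135°
z = 14(cos 135° + i sin 135°)


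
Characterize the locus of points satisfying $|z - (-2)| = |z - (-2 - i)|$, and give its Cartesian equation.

|z - z1| = |z - z2| means z is equidistant from z1 and z2,
i.e. the perpendicular bisector of the segment from (-2, 0) to (-2, -1) (midpoint (-2, -1/2)).
With z = x + yi, square both sides:
(x - (-2))^2 + (y - 0)^2 = (x - (-2))^2 + (y - (-1))^2
The x^2 and y^2 terms cancel: 0x + (-2)y = 5 - 4 = 1
Simplify: y = -1/2
Locus: Perpendicular bisector of the segment from (-2, 0) to (-2, -1): the line y = -1/2


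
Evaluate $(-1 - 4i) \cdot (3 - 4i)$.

(a1*a2 - b1*b2) + (a1*b2 + b1*a2)i
= (-3 - 16) + (4 + (-12))i
= -19 - 8i


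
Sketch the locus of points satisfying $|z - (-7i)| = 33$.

|z - z0| = r describes a circle centered at z0 with radius r
Here z0 = -7i and r = 33
Locus: Circle centered at (0, -7) with radius 33


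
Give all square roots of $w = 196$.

|w| = 196, arg(w) = 0°
Root modulus = 196^(1/2) = 14
Root arguments: θ_k = (0° + 360°k)/2 for k = 0, 1, ..., 1
Roots: 14, -14


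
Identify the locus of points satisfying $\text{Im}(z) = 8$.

Im(z) = y where z = x + yi; the equation y = 8 is satisfied by all points with that y-coordinate
Locus: Horizontal line y = 8


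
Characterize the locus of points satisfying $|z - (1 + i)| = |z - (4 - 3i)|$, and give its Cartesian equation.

|z - z1| = |z - z2| means z is equidistant from z1 and z2,
i.e. the perpendicular bisector of the segment from (1, 1) to (4, -3) (midpoint (5/2, -1)).
With z = x + yi, square both sides:
(x - 1)^2 + (y - 1)^2 = (x - 4)^2 + (y - (-3))^2
The x^2 and y^2 terms cancel: 6x + (-8)y = 25 - 2 = 23
Simplify: 6x - 8y = 23
Locus: Perpendicular bisector of the segment from (1, 1) to (4, -3): the line 6x - 8y = 23


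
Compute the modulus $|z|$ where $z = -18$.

|z| = sqrt(a^2 + b^2) = sqrt((-18)^2 + 0^2) = sqrt(324) = 18


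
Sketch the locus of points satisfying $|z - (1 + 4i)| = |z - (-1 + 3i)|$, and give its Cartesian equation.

|z - z1| = |z - z2| means z is equidistant from z1 and z2,
i.e. the perpendicular bisector of the segment from (1, 4) to (-1, 3) (midpoint (0, 7/2)).
With z = x + yi, square both sides:
(x - 1)^2 + (y - 4)^2 = (x - (-1))^2 + (y - 3)^2
The x^2 and y^2 terms cancel: -4x + (-2)y = 10 - 17 = -7
Simplify: 4x + 2y = 7
Locus: Perpendicular bisector of the segment from (1, 4) to (-1, 3): the line 4x + 2y = 7


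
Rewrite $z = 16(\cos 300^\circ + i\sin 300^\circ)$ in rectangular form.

a = r cos θ = 16 * 1/2 = 8
b = r sin θ = 16 * -sqrt(3)/2 = -8*sqrt(3)
z = 8 - 8*sqrt(3)i


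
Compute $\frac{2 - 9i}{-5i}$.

Multiply numerator and denominator by conjugate (5i):
= (2 - 9i)(5i) / (0^2 + (-5)^2)
= (45 + 10i) / 25
Divide through by 5: (9 + 2i) / 5
= 9/5 + (2/5)i


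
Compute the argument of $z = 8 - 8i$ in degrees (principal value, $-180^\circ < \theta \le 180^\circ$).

θ = arctan(b/a) = arctan(-8/8) (quadrant-adjusted) = -45°


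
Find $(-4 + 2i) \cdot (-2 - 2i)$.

(a1*a2 - b1*b2) + (a1*b2 + b1*a2)i
= (8 - (-4)) + (8 + (-4))i
= 12 + 4i


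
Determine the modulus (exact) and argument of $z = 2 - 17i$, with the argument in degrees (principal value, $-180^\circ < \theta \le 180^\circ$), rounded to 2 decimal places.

|z| = sqrt(2^2 + (-17)^2) = sqrt(293)
arg(z) = arctan(b/a) = arctan(-17/2) (quadrant-adjusted) = -83.29°


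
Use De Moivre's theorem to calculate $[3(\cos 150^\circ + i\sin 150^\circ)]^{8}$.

By De Moivre: z^n = r^n(cos(nθ) + i sin(nθ))
= 3^8(cos(8*150°) + i sin(8*150°))
= 6561(cos 120° + i sin 120°)
= -6561/2 + (6561*sqrt(3)/2)i


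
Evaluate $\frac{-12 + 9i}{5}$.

Divisor is real, so divide each part by 5:
= -12/5 + (9/5)i


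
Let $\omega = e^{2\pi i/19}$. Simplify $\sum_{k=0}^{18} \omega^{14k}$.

Let ζ = ω^14 = e^(2πi·14/19). Since 19 ∤ 14, ζ ≠ 1.
Sum = Σ_{k=0}^{18} ζ^k = (ζ^19 - 1)/(ζ - 1) = (ω^{14·19} - 1)/(ζ - 1) = (1 - 1)/(ζ - 1) = 0


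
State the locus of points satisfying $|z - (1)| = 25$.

|z - z0| = r describes a circle centered at z0 with radius r
Here z0 = 1 and r = 25
Locus: Circle centered at (1, 0) with radius 25


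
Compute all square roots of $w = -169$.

|w| = 169, arg(w) = 180°
Root modulus = 169^(1/2) = 13
Root arguments: θ_k = (180° + 360°k)/2 for k = 0, 1, ..., 1
Roots: 13i, -13i


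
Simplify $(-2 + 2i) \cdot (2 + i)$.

(a1*a2 - b1*b2) + (a1*b2 + b1*a2)i
= (-4 - 2) + (-2 + 4)i
= -6 + 2i


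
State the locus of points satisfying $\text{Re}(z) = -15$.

Re(z) = x where z = x + yi; the equation x = -15 is satisfied by all points with that x-coordinate
Locus: Vertical line x = -15


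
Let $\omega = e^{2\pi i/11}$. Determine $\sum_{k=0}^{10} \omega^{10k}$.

Let ζ = ω^10 = e^(2πi·10/11). Since 11 ∤ 10, ζ ≠ 1.
Sum = Σ_{k=0}^{10} ζ^k = (ζ^11 - 1)/(ζ - 1) = (ω^{10·11} - 1)/(ζ - 1) = (1 - 1)/(ζ - 1) = 0


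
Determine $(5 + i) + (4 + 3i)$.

(5 + 4) + (1 + 3)i = 9 + 4i


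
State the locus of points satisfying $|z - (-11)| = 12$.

|z - z0| = r describes a circle centered at z0 with radius r
Here z0 = -11 and r = 12
Locus: Circle centered at (-11, 0) with radius 12


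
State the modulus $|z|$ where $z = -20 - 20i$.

|z| = sqrt(a^2 + b^2) = sqrt((-20)^2 + (-20)^2) = sqrt(800) = sqrt(800)


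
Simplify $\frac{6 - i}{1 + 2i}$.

Multiply numerator and denominator by conjugate (1 - 2i):
= (6 - i)(1 - 2i) / (1^2 + 2^2)
= (4 - 13i) / 5
= 4/5 - (13/5)i


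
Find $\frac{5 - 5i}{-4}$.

Divisor is real, so divide each part by -4:
= -5/4 + (5/4)i


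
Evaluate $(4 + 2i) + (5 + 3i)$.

(4 + 5) + (2 + 3)i = 9 + 5i


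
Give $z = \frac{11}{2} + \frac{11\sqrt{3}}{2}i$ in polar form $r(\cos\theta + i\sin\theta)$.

r = |z| = sqrt(a^2 + b^2) = sqrt((11/2)^2 + (11*sqrt(3)/2)^2) = sqrt(121/4 + 363/4) = sqrt(121) = 11
θ = arctan(b/a) = arctan(9.5263/5.5) (quadrant-adjusted) = 60°
z = 11(cos 60° + i sin 60°)


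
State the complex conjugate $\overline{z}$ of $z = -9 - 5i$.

If z = a + bi, then conjugate(z) = a - bi
conjugate(-9 - 5i) = -9 + 5i


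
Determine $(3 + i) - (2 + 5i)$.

(3 - 2) + (1 - 5)i = 1 - 4i


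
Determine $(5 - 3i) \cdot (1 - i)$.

(a1*a2 - b1*b2) + (a1*b2 + b1*a2)i
= (5 - 3) + (-5 + (-3))i
= 2 - 8i


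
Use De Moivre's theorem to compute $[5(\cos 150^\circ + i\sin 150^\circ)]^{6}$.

By De Moivre: z^n = r^n(cos(nθ) + i sin(nθ))
= 5^6(cos(6*150°) + i sin(6*150°))
= 15625(cos 180° + i sin 180°)
= -15625


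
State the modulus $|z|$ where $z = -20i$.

|z| = sqrt(a^2 + b^2) = sqrt(0^2 + (-20)^2) = sqrt(400) = 20


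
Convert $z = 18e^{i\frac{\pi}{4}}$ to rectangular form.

a = r cos θ = 18 * sqrt(2)/2 = 9*sqrt(2)
b = r sin θ = 18 * sqrt(2)/2 = 9*sqrt(2)
z = 9*sqrt(2) + 9*sqrt(2)i


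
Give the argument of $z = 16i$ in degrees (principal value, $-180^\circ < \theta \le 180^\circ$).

a = 0 and b > 0, so z lies on the positive imaginary axis: θ = 90°


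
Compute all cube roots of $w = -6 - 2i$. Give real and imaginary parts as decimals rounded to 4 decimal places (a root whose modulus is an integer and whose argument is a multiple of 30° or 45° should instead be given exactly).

|w| = sqrt(40) ≈ 6.324555, arg(w) ≈ 198.434949°
Root modulus = sqrt(40)^(1/3) ≈ 1.849311
Root arguments: θ_k = (arg(w) + 360°k)/3 for k = 0, 1, ..., 2
Compute each root as (root modulus)(cos θ_k + i sin θ_k) using full-precision intermediates, then round to 4 decimal places.
Roots: 0.7479 + 1.6913i, -1.8387 - 0.1980i, 1.0908 - 1.4934i


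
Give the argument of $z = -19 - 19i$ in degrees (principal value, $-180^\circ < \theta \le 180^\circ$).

θ = arctan(b/a) = arctan(-19/-19) (quadrant-adjusted) = -135°


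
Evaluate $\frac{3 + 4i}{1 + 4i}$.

Multiply numerator and denominator by conjugate (1 - 4i):
= (3 + 4i)(1 - 4i) / (1^2 + 4^2)
= (19 - 8i) / 17
= 19/17 - (8/17)i


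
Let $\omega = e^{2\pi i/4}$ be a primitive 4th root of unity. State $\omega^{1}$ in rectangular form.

ω^1 = e^(2πi·1/4) = e^(i·1π/2)
= cos(1π/2) + i sin(1π/2)
= i


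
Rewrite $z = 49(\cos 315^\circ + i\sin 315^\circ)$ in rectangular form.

a = r cos θ = 49 * sqrt(2)/2 = 49*sqrt(2)/2
b = r sin θ = 49 * -sqrt(2)/2 = -49*sqrt(2)/2
z = 49*sqrt(2)/2 - (49*sqrt(2)/2)i


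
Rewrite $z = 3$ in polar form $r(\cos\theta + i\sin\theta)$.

r = |z| = sqrt(a^2 + b^2) = sqrt((3)^2 + (0)^2) = sqrt(9 + 0) = sqrt(9) = 3
b = 0 and a > 0, so z lies on the positive real axis: θ = 0°
z = 3(cos 0° + i sin 0°)


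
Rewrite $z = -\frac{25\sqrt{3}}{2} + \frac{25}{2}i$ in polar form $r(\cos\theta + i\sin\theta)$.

r = |z| = sqrt(a^2 + b^2) = sqrt((-25*sqrt(3)/2)^2 + (25/2)^2) = sqrt(1875/4 + 625/4) = sqrt(625) = 25
θ = arctan(b/a) = arctan(12.5/-21.6506) (quadrant-adjusted) = 150°
z = 25(cos 150° + i sin 150°)


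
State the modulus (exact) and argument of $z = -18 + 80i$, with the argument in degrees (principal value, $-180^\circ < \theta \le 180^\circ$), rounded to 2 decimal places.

|z| = sqrt((-18)^2 + 80^2) = 82
arg(z) = arctan(b/a) = arctan(80/-18) (quadrant-adjusted) = 102.68°


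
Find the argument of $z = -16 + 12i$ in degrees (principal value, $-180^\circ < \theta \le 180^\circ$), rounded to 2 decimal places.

θ = arctan(b/a) = arctan(12/-16) (quadrant-adjusted) = 143.13°


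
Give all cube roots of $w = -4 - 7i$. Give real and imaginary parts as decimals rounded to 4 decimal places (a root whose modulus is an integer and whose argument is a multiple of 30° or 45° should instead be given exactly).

|w| = sqrt(65) ≈ 8.062258, arg(w) ≈ 240.255119°
Root modulus = sqrt(65)^(1/3) ≈ 2.005175
Root arguments: θ_k = (arg(w) + 360°k)/3 for k = 0, 1, ..., 2
Compute each root as (root modulus)(cos θ_k + i sin θ_k) using full-precision intermediates, then round to 4 decimal places.
Roots: 0.3453 + 1.9752i, -1.8832 - 0.6886i, 1.5380 - 1.2866i


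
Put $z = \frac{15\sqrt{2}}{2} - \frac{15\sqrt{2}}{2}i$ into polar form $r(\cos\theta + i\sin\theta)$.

r = |z| = sqrt(a^2 + b^2) = sqrt((15*sqrt(2)/2)^2 + (-15*sqrt(2)/2)^2) = sqrt(225/2 + 225/2) = sqrt(225) = 15
θ = arctan(b/a) = arctan(-10.6066/10.6066) (quadrant-adjusted) = 315°
z = 15(cos 315° + i sin 315°)


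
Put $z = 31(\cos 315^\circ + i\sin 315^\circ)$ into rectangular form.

a = r cos θ = 31 * sqrt(2)/2 = 31*sqrt(2)/2
b = r sin θ = 31 * -sqrt(2)/2 = -31*sqrt(2)/2
z = 31*sqrt(2)/2 - (31*sqrt(2)/2)i


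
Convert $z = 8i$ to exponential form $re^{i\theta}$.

r = |z| = sqrt((0)^2 + (8)^2) = sqrt(0 + 64) = sqrt(64) = 8
a = 0 and b > 0, so z lies on the positive imaginary axis: θ = 90° = π/2
z = 8e^(i*π/2)


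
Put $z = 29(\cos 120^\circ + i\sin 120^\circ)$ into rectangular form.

a = r cos θ = 29 * -1/2 = -29/2
b = r sin θ = 29 * sqrt(3)/2 = 29*sqrt(3)/2
z = -29/2 + (29*sqrt(3)/2)i


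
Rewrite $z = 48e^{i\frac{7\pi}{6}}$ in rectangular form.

a = r cos θ = 48 * -sqrt(3)/2 = -24*sqrt(3)
b = r sin θ = 48 * -1/2 = -24
z = -24*sqrt(3) - 24i


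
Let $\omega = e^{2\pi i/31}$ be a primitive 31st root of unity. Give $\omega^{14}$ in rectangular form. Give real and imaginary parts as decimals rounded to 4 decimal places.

ω^14 = e^(2πi·14/31) = e^(i·28π/31)
= cos(28π/31) + i sin(28π/31)
= -0.9541 + 0.2994i


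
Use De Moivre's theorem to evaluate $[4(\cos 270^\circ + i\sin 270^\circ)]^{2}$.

By De Moivre: z^n = r^n(cos(nθ) + i sin(nθ))
= 4^2(cos(2*270°) + i sin(2*270°))
= 16(cos 180° + i sin 180°)
= -16


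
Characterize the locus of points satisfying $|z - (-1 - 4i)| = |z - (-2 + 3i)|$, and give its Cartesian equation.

|z - z1| = |z - z2| means z is equidistant from z1 and z2,
i.e. the perpendicular bisector of the segment from (-1, -4) to (-2, 3) (midpoint (-3/2, -1/2)).
With z = x + yi, square both sides:
(x - (-1))^2 + (y - (-4))^2 = (x - (-2))^2 + (y - 3)^2
The x^2 and y^2 terms cancel: -2x + 14y = 13 - 17 = -4
Simplify: x - 7y = 2
Locus: Perpendicular bisector of the segment from (-1, -4) to (-2, 3): the line x - 7y = 2


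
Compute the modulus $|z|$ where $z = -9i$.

|z| = sqrt(a^2 + b^2) = sqrt(0^2 + (-9)^2) = sqrt(81) = 9


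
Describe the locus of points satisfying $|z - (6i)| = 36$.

|z - z0| = r describes a circle centered at z0 with radius r
Here z0 = 6i and r = 36
Locus: Circle centered at (0, 6) with radius 36


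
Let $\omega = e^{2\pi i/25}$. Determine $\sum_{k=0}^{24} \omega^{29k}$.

Let ζ = ω^29 = e^(2πi·29/25). Since 25 ∤ 29, ζ ≠ 1.
Sum = Σ_{k=0}^{24} ζ^k = (ζ^25 - 1)/(ζ - 1) = (ω^{29·25} - 1)/(ζ - 1) = (1 - 1)/(ζ - 1) = 0


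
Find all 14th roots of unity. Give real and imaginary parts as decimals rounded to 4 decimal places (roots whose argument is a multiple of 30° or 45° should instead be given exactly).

ω_k = e^(2πik/14) = cos(2πk/14) + i sin(2πk/14) for k = 0, 1, ..., 13
Roots: 1, 0.9010 + 0.4339i, 0.6235 + 0.7818i, 0.2225 + 0.9749i, -0.2225 + 0.9749i, -0.6235 + 0.7818i, -0.9010 + 0.4339i, -1, -0.9010 - 0.4339i, -0.6235 - 0.7818i, -0.2225 - 0.9749i, 0.2225 - 0.9749i, 0.6235 - 0.7818i, 0.9010 - 0.4339i


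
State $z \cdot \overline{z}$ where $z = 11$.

z * conjugate(z) = |z|^2 = a^2 + b^2
= 11^2 + 0^2 = 121


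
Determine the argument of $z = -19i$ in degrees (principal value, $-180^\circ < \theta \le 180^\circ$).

a = 0 and b < 0, so z lies on the negative imaginary axis: θ = -90°


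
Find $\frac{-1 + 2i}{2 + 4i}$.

Multiply numerator and denominator by conjugate (2 - 4i):
= (-1 + 2i)(2 - 4i) / (2^2 + 4^2)
= (6 + 8i) / 20
Divide through by 2: (3 + 4i) / 10
= 3/10 + (2/5)i


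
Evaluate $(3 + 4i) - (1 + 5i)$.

(3 - 1) + (4 - 5)i = 2 - i


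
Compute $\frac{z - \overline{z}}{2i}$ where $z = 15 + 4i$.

z - conjugate(z) = 2bi
(z - conjugate(z))/(2i) = 2bi/(2i) = b = 4


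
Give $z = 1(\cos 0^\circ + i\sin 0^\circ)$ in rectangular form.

a = r cos θ = 1 * 1 = 1
b = r sin θ = 1 * 0 = 0
z = 1


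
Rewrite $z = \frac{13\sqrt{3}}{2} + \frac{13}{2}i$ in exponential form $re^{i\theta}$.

r = |z| = sqrt((13*sqrt(3)/2)^2 + (13/2)^2) = sqrt(507/4 + 169/4) = sqrt(169) = 13
θ = arctan(b/a) = arctan(6.5/11.2583) (quadrant-adjusted) = 30° = π/6
z = 13e^(i*π/6)


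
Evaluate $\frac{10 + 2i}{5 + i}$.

Multiply numerator and denominator by conjugate (5 - i):
= (10 + 2i)(5 - i) / (5^2 + 1^2)
= (52) / 26
= 2


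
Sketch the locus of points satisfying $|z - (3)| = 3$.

|z - z0| = r describes a circle centered at z0 with radius r
Here z0 = 3 and r = 3
Locus: Circle centered at (3, 0) with radius 3


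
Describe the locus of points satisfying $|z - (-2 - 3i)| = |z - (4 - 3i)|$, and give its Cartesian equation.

|z - z1| = |z - z2| means z is equidistant from z1 and z2,
i.e. the perpendicular bisector of the segment from (-2, -3) to (4, -3) (midpoint (1, -3)).
With z = x + yi, square both sides:
(x - (-2))^2 + (y - (-3))^2 = (x - 4)^2 + (y - (-3))^2
The x^2 and y^2 terms cancel: 12x + 0y = 25 - 13 = 12
Simplify: x = 1
Locus: Perpendicular bisector of the segment from (-2, -3) to (4, -3): the line x = 1


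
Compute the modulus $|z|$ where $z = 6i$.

|z| = sqrt(a^2 + b^2) = sqrt(0^2 + 6^2) = sqrt(36) = 6


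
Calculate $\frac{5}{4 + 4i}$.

Multiply numerator and denominator by conjugate (4 - 4i):
= (5)(4 - 4i) / (4^2 + 4^2)
= (20 - 20i) / 32
Divide through by 4: (5 - 5i) / 8
= 5/8 - (5/8)i


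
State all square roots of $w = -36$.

|w| = 36, arg(w) = 180°
Root modulus = 36^(1/2) = 6
Root arguments: θ_k = (180° + 360°k)/2 for k = 0, 1, ..., 1
Roots: 6i, -6i


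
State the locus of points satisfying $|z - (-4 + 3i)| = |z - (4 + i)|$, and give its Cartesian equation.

|z - z1| = |z - z2| means z is equidistant from z1 and z2,
i.e. the perpendicular bisector of the segment from (-4, 3) to (4, 1) (midpoint (0, 2)).
With z = x + yi, square both sides:
(x - (-4))^2 + (y - 3)^2 = (x - 4)^2 + (y - 1)^2
The x^2 and y^2 terms cancel: 16x + (-4)y = 17 - 25 = -8
Simplify: 4x - y = -2
Locus: Perpendicular bisector of the segment from (-4, 3) to (4, 1): the line 4x - y = -2


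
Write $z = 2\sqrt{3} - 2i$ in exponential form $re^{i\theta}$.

r = |z| = sqrt((2*sqrt(3))^2 + (-2)^2) = sqrt(12 + 4) = sqrt(16) = 4
θ = arctan(b/a) = arctan(-2/3.4641) (quadrant-adjusted) = -30° = -π/6
z = 4e^(-i*π/6)


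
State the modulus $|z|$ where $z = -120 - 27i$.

|z| = sqrt(a^2 + b^2) = sqrt((-120)^2 + (-27)^2) = sqrt(15129) = 123


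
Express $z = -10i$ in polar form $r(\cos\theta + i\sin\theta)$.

r = |z| = sqrt(a^2 + b^2) = sqrt((0)^2 + (-10)^2) = sqrt(0 + 100) = sqrt(100) = 10
a = 0 and b < 0, so z lies on the negative imaginary axis: θ = 270°
z = 10(cos 270° + i sin 270°)


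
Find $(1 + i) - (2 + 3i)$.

(1 - 2) + (1 - 3)i = -1 - 2i


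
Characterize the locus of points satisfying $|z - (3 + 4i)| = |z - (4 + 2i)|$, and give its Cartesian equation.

|z - z1| = |z - z2| means z is equidistant from z1 and z2,
i.e. the perpendicular bisector of the segment from (3, 4) to (4, 2) (midpoint (7/2, 3)).
With z = x + yi, square both sides:
(x - 3)^2 + (y - 4)^2 = (x - 4)^2 + (y - 2)^2
The x^2 and y^2 terms cancel: 2x + (-4)y = 20 - 25 = -5
Simplify: 2x - 4y = -5
Locus: Perpendicular bisector of the segment from (3, 4) to (4, 2): the line 2x - 4y = -5


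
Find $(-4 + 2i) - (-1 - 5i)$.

(-4 - (-1)) + (2 - (-5))i = -3 + 7i


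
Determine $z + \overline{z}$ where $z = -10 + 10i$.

z + conjugate(z) = (a + bi) + (a - bi) = 2a
= 2 * (-10) = -20


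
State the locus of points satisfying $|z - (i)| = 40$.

|z - z0| = r describes a circle centered at z0 with radius r
Here z0 = i and r = 40
Locus: Circle centered at (0, 1) with radius 40


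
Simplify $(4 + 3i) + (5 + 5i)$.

(4 + 5) + (3 + 5)i = 9 + 8i


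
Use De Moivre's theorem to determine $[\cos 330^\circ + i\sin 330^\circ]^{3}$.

By De Moivre: z^n = r^n(cos(nθ) + i sin(nθ))
= 1^3(cos(3*330°) + i sin(3*330°))
= 1(cos 270° + i sin 270°)
= -i


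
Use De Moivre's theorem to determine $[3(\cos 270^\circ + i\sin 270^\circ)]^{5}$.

By De Moivre: z^n = r^n(cos(nθ) + i sin(nθ))
= 3^5(cos(5*270°) + i sin(5*270°))
= 243(cos 270° + i sin 270°)
= -243i


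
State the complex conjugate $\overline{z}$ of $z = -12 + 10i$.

If z = a + bi, then conjugate(z) = a - bi
conjugate(-12 + 10i) = -12 - 10i


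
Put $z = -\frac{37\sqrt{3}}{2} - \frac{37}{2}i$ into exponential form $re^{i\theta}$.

r = |z| = sqrt((-37*sqrt(3)/2)^2 + (-37/2)^2) = sqrt(4107/4 + 1369/4) = sqrt(1369) = 37
θ = arctan(b/a) = arctan(-18.5/-32.0429) (quadrant-adjusted) = 210° = 7π/6
z = 37e^(i*7π/6)


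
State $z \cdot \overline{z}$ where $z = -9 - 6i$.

z * conjugate(z) = |z|^2 = a^2 + b^2
= (-9)^2 + (-6)^2 = 117
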